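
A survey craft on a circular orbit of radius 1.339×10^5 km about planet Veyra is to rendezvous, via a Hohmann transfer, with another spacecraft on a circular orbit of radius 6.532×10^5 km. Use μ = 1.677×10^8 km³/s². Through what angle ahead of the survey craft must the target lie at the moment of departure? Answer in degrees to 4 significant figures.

φ = 95.82°

The Hohmann ellipse has a_t = (r₁ + r₂)/2 = 3.9355×10^5 km.
The half-period of the transfer ellipse is t = π√(a_t³/μ) = 59894 s.
The target's mean motion on its circular orbit is ω₂ = √(μ/r₂³) = 2.4530×10^-5 rad/s.
Angle swept by the target during transfer: ω₂·t = 1.4692 rad = 84.18°.
Arrival is 180° from departure on the ellipse, so φ = 180° − 84.18° = 95.82°.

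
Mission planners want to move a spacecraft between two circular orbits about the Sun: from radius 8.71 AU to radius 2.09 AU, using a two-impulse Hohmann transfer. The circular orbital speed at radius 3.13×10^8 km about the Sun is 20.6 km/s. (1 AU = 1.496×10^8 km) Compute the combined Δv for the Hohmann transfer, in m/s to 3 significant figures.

From the circular-orbit relation v² = μ/r at r = 3.13×10^8 km: μ = v²r = (20.6)² × 3.13×10^8 = 1.32825×10^11 km³/s².
In km: r₁ = 8.71 × 1.496×10^8 = 1.303016×10^9 km; r₂ = 2.09 × 1.496×10^8 = 3.12664×10^8 km.
Transfer-ellipse semi-major axis a_t = (r₁ + r₂)/2 = (1.303016×10^9 + 3.12664×10^8)/2 = 8.0784×10^8 km.
At r₁ the circular-orbit speed is v₁ = √(μ/r₁) = 10.0964 km/s.
Transfer-orbit speed at r₁ (vis-viva equation): v_a = √[μ(2/r₁ − 1/a_t)] = 6.28117 km/s.
First burn Δv₁ = |v_a − v₁| = 3.8152 km/s.
Circular speed at r₂: v₂ = √(μ/r₂) = 20.6111 km/s.
Transfer-orbit speed at r₂: v_p = √[μ(2/r₂ − 1/a_t)] = 26.1766 km/s.
Second burn Δv₂ = |v₂ − v_p| = 5.5655 km/s.
Total Δv = Δv₁ + Δv₂ = 9.381 km/s.

Δv = 9380 m/s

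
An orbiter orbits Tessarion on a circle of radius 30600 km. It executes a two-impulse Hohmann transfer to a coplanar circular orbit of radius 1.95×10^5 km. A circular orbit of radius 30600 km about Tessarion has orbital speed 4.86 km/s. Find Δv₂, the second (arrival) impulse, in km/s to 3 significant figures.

Δv₂ = 0.922 km/s

From the circular-orbit relation v² = μ/r at r = 30600 km: μ = v²r = (4.86)² × 30600 = 7.22760×10^5 km³/s².
Transfer-ellipse semi-major axis a_t = (r₁ + r₂)/2 = (30600 + 1.950×10^5)/2 = 1.128×10^5 km.
Circular speed at r = 1.950×10^5 km: v_c = √(μ/r) = 1.9252 km/s.
Vis-viva on the transfer ellipse at r = 1.950×10^5 km gives v_t = √[μ(2/r − 1/a_t)] = 1.0027 km/s.
Δv₂ = |v_t − v_c| = |1.0027 − 1.9252| = 0.9225 km/s.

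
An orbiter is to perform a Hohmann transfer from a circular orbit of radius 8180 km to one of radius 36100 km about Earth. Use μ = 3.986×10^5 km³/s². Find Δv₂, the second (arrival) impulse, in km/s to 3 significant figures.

Transfer-ellipse semi-major axis a_t = (r₁ + r₂)/2 = (8180 + 36100)/2 = 22140 km.
Circular speed at r = 36100 km: v_c = √(μ/r) = 3.323 km/s.
Transfer-orbit speed at the same r (vis-viva, a = a_t): v_t = √[μ(2/r − 1/a_t)] = 2.020 km/s.
Δv₂ = |v_t − v_c| = |2.020 − 3.323| = 1.303 km/s.

Δv₂ = 1.30 km/s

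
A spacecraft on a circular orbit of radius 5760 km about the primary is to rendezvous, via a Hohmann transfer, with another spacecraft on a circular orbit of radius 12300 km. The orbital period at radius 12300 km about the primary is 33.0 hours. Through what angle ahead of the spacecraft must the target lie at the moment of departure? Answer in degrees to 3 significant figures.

φ = 66.8°

From Kepler's third law T² = 4π²r³/μ at r = 12300 km, T = 33.0 hours = 33.0 × 3600 s = 1.188×10^5 s: μ = 4π²r³/T² = 5205.26 km³/s².
Semi-major axis of the transfer orbit: a_t = (5760 + 12300)/2 = 9030 km.
Transfer time t = π√(a_t³/μ) = 37360 s.
The target's mean motion on its circular orbit is ω₂ = √(μ/r₂³) = 5.289×10^-5 rad/s.
Angle swept by the target during transfer: ω₂·t = 1.976 rad = 113.2°.
Arrival is 180° from departure on the ellipse, so φ = 180° − 113.2° = 66.8°.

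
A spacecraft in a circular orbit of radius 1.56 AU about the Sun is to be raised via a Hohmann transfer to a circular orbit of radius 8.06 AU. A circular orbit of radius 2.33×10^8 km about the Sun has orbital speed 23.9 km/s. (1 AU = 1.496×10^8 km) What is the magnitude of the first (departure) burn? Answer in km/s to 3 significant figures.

From the circular-orbit relation v² = μ/r at r = 2.33×10^8 km: μ = v²r = (23.9)² × 2.33×10^8 = 1.33092×10^11 km³/s².
In km: r₁ = 1.56 × 1.496×10^8 = 2.33376×10^8 km; r₂ = 8.06 × 1.496×10^8 = 1.205776×10^9 km.
The Hohmann ellipse has a_t = (r₁ + r₂)/2 = 7.19576×10^8 km.
On the circular orbit at r = 2.33376×10^8 km, v_c = √(μ/r) = 23.881 km/s.
Transfer-orbit speed at the same r (vis-viva, a = a_t): v_t = √[μ(2/r − 1/a_t)] = 30.913 km/s.
Δv₁ = |v_t − v_c| = |30.913 − 23.881| = 7.032 km/s.

Δv₁ = 7.03 km/s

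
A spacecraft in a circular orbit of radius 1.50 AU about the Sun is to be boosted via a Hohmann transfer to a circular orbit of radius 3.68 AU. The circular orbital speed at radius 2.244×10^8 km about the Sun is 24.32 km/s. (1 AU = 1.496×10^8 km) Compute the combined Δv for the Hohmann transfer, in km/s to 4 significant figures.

From the circular-orbit relation v² = μ/r at r = 2.244×10^8 km: μ = v²r = (24.32)² × 2.244×10^8 = 1.32724×10^11 km³/s².
In km: r₁ = 1.50 × 1.496×10^8 = 2.244×10^8 km; r₂ = 3.68 × 1.496×10^8 = 5.50528×10^8 km.
Semi-major axis of the transfer orbit: a_t = (2.244×10^8 + 5.50528×10^8)/2 = 3.87464×10^8 km.
At r₁ the circular-orbit speed is v₁ = √(μ/r₁) = 24.320 km/s.
On the transfer ellipse at r₁, v² = μ(2/r − 1/a) gives v_p = √[μ(2/r₁ − 1/a_t)] = 28.989 km/s.
First burn Δv₁ = |v_p − v₁| = 4.669 km/s.
Circular speed at r₂: v₂ = √(μ/r₂) = 15.527 km/s.
Transfer-orbit speed at r₂: v_a = √[μ(2/r₂ − 1/a_t)] = 11.816 km/s.
Second burn Δv₂ = |v₂ − v_a| = 3.711 km/s.
Total Δv = Δv₁ + Δv₂ = 8.380 km/s.

Δv = 8.380 km/s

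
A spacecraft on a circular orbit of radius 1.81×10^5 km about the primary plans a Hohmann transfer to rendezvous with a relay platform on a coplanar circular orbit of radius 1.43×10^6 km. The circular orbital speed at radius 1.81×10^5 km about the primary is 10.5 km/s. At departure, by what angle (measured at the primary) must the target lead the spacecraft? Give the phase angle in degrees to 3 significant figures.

From the circular-orbit relation v² = μ/r at r = 1.81×10^5 km: μ = v²r = (10.5)² × 1.81×10^5 = 1.99552×10^7 km³/s².
Transfer-ellipse semi-major axis a_t = (r₁ + r₂)/2 = (1.810×10^5 + 1.430×10^6)/2 = 8.055×10^5 km.
Transfer time t = π√(a_t³/μ) = 5.08416×10^5 s.
The target's mean motion on its circular orbit is ω₂ = √(μ/r₂³) = 2.61231×10^-6 rad/s.
Angle swept by the target during transfer: ω₂·t = 1.32814 rad = 76.10°.
Arrival is 180° from departure on the ellipse, so φ = 180° − 76.10° = 104°.

φ = 104°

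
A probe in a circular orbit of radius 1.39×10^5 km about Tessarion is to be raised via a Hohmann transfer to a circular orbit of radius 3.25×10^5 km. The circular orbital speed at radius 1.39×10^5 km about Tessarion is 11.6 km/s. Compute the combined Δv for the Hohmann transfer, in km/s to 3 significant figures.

From the circular-orbit relation v² = μ/r at r = 1.39×10^5 km: μ = v²r = (11.6)² × 1.39×10^5 = 1.87038×10^7 km³/s².
Transfer-ellipse semi-major axis a_t = (r₁ + r₂)/2 = (1.390×10^5 + 3.250×10^5)/2 = 2.320×10^5 km.
Circular speed at r₁: v₁ = √(μ/r₁) = √(1.87038×10^7/1.390×10^5) = 11.60 km/s.
On the transfer ellipse at r₁, vis-viva gives v_p = √[μ(2/r₁ − 1/a_t)] = 13.73 km/s.
First burn Δv₁ = |v_p − v₁| = 2.130 km/s.
Circular speed at r₂: v₂ = √(μ/r₂) = 7.586 km/s.
Transfer-orbit speed at r₂: v_a = √[μ(2/r₂ − 1/a_t)] = 5.872 km/s.
Second burn Δv₂ = |v₂ − v_a| = 1.714 km/s.
Total Δv = Δv₁ + Δv₂ = 3.844 km/s.

Δv = 3.84 km/s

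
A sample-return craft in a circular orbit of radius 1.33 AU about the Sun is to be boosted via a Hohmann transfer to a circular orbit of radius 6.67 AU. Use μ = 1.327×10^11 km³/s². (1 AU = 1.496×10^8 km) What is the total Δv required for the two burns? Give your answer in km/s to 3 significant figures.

In km: r₁ = 1.33 × 1.496×10^8 = 1.98968×10^8 km; r₂ = 6.67 × 1.496×10^8 = 9.97832×10^8 km.
Transfer-ellipse semi-major axis a_t = (r₁ + r₂)/2 = (1.98968×10^8 + 9.97832×10^8)/2 = 5.984×10^8 km.
Circular speed at r₁: v₁ = √(μ/r₁) = √(1.327×10^11/1.98968×10^8) = 25.8252 km/s.
On the transfer ellipse at r₁, vis-viva equation gives v_p = √[μ(2/r₁ − 1/a_t)] = 33.3485 km/s.
First burn Δv₁ = |v_p − v₁| = 7.5233 km/s.
Circular speed at r₂: v₂ = √(μ/r₂) = 11.532 km/s.
Transfer-orbit speed at r₂: v_a = √[μ(2/r₂ − 1/a_t)] = 6.6497 km/s.
Second burn Δv₂ = |v₂ − v_a| = 4.8823 km/s.
Δv = Δv₁ + Δv₂ = 7.5233 + 4.8823 = 12.41 km/s.

Δv = 12.4 km/s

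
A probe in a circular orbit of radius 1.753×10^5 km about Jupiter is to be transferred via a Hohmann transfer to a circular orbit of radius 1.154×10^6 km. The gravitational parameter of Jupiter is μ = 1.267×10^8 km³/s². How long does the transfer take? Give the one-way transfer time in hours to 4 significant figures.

The Hohmann ellipse has a_t = (r₁ + r₂)/2 = 6.6465×10^5 km.
Half the transfer-orbit period gives t = π√(a_t³/μ) = 1.5123×10^5 s.
Converting: 1.5123×10^5 s ÷ 3600 s/hour = 42.01 hours.

t = 42.01 hours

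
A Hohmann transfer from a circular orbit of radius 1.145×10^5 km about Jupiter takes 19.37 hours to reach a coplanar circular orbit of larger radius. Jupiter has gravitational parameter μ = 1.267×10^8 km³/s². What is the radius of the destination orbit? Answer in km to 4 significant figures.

Transfer time t = 19.37 hours = 69732 s, and t = π√(a_t³/μ).
So a_t = (μ t²/π²)^(1/3) = (1.267×10^8 × (69732)² / π²)^(1/3) = 3.9669×10^5 km.
Since a_t = (r₁ + r₂)/2, r₂ = 2a_t − r₁ = 2×3.9669×10^5 − 1.145×10^5 = 6.7888×10^5 km.

r₂ = 6.789×10^5 km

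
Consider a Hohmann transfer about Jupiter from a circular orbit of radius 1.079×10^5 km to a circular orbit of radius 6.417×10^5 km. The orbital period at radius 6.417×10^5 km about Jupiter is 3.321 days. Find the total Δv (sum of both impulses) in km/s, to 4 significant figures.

Δv = 17.08 km/s

From Kepler's third law T² = 4π²r³/μ at r = 6.417×10^5 km, T = 3.321 days = 3.321 × 86400 s = 2.869344×10^5 s: μ = 4π²r³/T² = 1.26704×10^8 km³/s².
Semi-major axis of the transfer orbit: a_t = (1.079×10^5 + 6.417×10^5)/2 = 3.748×10^5 km.
Circular speed at r₁: v₁ = √(μ/r₁) = √(1.26704×10^8/1.079×10^5) = 34.27 km/s.
Transfer-orbit speed at r₁ (v² = μ(2/r − 1/a)): v_p = √[μ(2/r₁ − 1/a_t)] = 44.84 km/s.
First burn Δv₁ = |v_p − v₁| = 10.57 km/s.
At r₂, v₂ = √(μ/r₂) = 14.0517 km/s.
Transfer-orbit speed at r₂: v_a = √[μ(2/r₂ − 1/a_t)] = 7.53946 km/s.
Second burn Δv₂ = |v₂ − v_a| = 6.512 km/s.
Δv = Δv₁ + Δv₂ = 10.57 + 6.512 = 17.08 km/s.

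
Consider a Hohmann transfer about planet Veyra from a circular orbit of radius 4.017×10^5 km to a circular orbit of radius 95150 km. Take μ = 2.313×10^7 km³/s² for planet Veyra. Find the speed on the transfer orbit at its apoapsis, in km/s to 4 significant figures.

v = 4.696 km/s

The Hohmann ellipse has a_t = (r₁ + r₂)/2 = 2.48425×10^5 km.
The apoapsis of the transfer ellipse is at r = 4.017×10^5 km.
From the vis-viva equation, v = √[μ(2/r − 1/a_t)] = 4.696 km/s.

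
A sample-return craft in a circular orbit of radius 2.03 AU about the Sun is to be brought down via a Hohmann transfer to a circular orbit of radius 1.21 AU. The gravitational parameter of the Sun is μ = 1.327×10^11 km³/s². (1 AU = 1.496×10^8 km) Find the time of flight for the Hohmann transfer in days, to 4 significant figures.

t = 376.6 days

In km: r₁ = 2.03 × 1.496×10^8 = 3.03688×10^8 km; r₂ = 1.21 × 1.496×10^8 = 1.81016×10^8 km.
Transfer-ellipse semi-major axis a_t = (r₁ + r₂)/2 = (3.03688×10^8 + 1.81016×10^8)/2 = 2.42352×10^8 km.
Half the transfer-orbit period gives t = π√(a_t³/μ) = 3.254×10^7 s.
Converting: 3.254×10^7 s ÷ 86400 s/day = 376.6 days.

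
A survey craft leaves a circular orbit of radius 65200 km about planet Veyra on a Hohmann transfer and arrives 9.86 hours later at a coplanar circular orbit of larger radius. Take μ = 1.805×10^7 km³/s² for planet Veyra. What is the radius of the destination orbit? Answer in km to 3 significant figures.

Transfer time t = 9.86 hours = 35496 s, and t = π√(a_t³/μ).
So a_t = (μ t²/π²)^(1/3) = (1.805×10^7 × (35496)² / π²)^(1/3) = 1.3208×10^5 km.
Since a_t = (r₁ + r₂)/2, r₂ = 2a_t − r₁ = 2×1.3208×10^5 − 65200 = 1.9896×10^5 km.

r₂ = 1.99×10^5 km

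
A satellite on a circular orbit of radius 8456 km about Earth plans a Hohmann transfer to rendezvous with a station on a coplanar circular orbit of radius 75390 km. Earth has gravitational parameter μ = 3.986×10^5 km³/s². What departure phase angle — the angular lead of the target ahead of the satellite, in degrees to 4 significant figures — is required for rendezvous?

Semi-major axis of the transfer orbit: a_t = (8456 + 75390)/2 = 41923 km.
Transfer time t = π√(a_t³/μ) = 42710 s.
The target's mean motion on its circular orbit is ω₂ = √(μ/r₂³) = 3.050×10^-5 rad/s.
Angle swept by the target during transfer: ω₂·t = 1.3027 rad = 74.64°.
The satellite traverses 180° on the transfer ellipse, so the target must lead by 180° − 74.64° = 105.4°.

φ = 105.4°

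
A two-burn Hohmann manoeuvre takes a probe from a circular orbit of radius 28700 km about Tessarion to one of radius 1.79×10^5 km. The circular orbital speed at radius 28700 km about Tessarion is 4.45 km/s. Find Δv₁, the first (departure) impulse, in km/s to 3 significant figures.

From the circular-orbit relation v² = μ/r at r = 28700 km: μ = v²r = (4.45)² × 28700 = 5.68332×10^5 km³/s².
Semi-major axis of the transfer orbit: a_t = (28700 + 1.790×10^5)/2 = 1.0385×10^5 km.
Circular speed at r = 28700 km: v_c = √(μ/r) = 4.450 km/s.
Vis-viva on the transfer ellipse at r = 28700 km gives v_t = √[μ(2/r − 1/a_t)] = 5.842 km/s.
Δv₁ = |v_t − v_c| = |5.842 − 4.450| = 1.392 km/s.

Δv₁ = 1.39 km/s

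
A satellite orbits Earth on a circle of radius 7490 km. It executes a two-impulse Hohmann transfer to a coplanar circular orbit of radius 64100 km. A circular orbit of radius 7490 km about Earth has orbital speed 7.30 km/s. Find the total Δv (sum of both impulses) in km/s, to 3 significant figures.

Δv = 3.82 km/s

From the circular-orbit relation v² = μ/r at r = 7490 km: μ = v²r = (7.30)² × 7490 = 3.99142×10^5 km³/s².
Semi-major axis of the transfer orbit: a_t = (7490 + 64100)/2 = 35795 km.
Circular speed at r₁: v₁ = √(μ/r₁) = √(3.99142×10^5/7490) = 7.300 km/s.
Transfer-orbit speed at r₁ (v² = μ(2/r − 1/a)): v_p = √[μ(2/r₁ − 1/a_t)] = 9.769 km/s.
First burn Δv₁ = |v_p − v₁| = 2.469 km/s.
Circular speed at r₂: v₂ = √(μ/r₂) = 2.495 km/s.
Transfer-orbit speed at r₂: v_a = √[μ(2/r₂ − 1/a_t)] = 1.141 km/s.
Second burn Δv₂ = |v₂ − v_a| = 1.354 km/s.
Total Δv = Δv₁ + Δv₂ = 3.823 km/s.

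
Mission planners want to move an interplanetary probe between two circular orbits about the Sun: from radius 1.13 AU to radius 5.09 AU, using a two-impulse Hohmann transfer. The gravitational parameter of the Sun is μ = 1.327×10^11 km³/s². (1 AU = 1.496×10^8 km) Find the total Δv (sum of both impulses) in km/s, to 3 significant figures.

Δv = 13.1 km/s

In km: r₁ = 1.13 × 1.496×10^8 = 1.69048×10^8 km; r₂ = 5.09 × 1.496×10^8 = 7.61464×10^8 km.
Semi-major axis of the transfer orbit: a_t = (1.69048×10^8 + 7.61464×10^8)/2 = 4.65256×10^8 km.
At r₁ the circular-orbit speed is v₁ = √(μ/r₁) = 28.0176 km/s.
Transfer-orbit speed at r₁ (v² = μ(2/r − 1/a)): v_p = √[μ(2/r₁ − 1/a_t)] = 35.8434 km/s.
First burn Δv₁ = |v_p − v₁| = 7.826 km/s.
At r₂, v₂ = √(μ/r₂) = 13.201 km/s.
Transfer-orbit speed at r₂: v_a = √[μ(2/r₂ − 1/a_t)] = 7.9574 km/s.
Second burn Δv₂ = |v₂ − v_a| = 5.244 km/s.
Total Δv = Δv₁ + Δv₂ = 13.07 km/s.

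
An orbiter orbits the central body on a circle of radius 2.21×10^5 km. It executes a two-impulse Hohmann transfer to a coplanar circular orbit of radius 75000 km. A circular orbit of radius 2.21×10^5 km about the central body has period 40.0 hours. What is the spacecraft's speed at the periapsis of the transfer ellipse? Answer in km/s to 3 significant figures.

v = 20.2 km/s

From Kepler's third law T² = 4π²r³/μ at r = 2.21×10^5 km, T = 40.0 hours = 40.0 × 3600 s = 1.440×10^5 s: μ = 4π²r³/T² = 2.05500×10^7 km³/s².
Semi-major axis of the transfer orbit: a_t = (2.210×10^5 + 75000)/2 = 1.480×10^5 km.
The periapsis of the transfer ellipse is at r = 75000 km.
Applying v² = μ(2/r − 1/a_t): v = 20.23 km/s.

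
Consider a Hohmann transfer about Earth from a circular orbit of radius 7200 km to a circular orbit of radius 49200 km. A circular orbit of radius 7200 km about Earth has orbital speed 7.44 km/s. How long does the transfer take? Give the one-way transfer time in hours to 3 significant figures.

t = 6.55 hours

From the circular-orbit relation v² = μ/r at r = 7200 km: μ = v²r = (7.44)² × 7200 = 3.98546×10^5 km³/s².
Semi-major axis of the transfer orbit: a_t = (7200 + 49200)/2 = 28200 km.
By Kepler's third law the transfer-orbit period is T = 2π√(a_t³/μ), so t = T/2 = 23570 s.
Converting: 23570 s ÷ 3600 s/hour = 6.55 hours.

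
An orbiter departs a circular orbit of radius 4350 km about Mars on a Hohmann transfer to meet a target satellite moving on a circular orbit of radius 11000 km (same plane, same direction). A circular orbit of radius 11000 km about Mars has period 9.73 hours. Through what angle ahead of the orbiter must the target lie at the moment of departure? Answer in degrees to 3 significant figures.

φ = 75.1°

From Kepler's third law T² = 4π²r³/μ at r = 11000 km, T = 9.73 hours = 9.73 × 3600 s = 35028 s: μ = 4π²r³/T² = 42826.0 km³/s².
Transfer-ellipse semi-major axis a_t = (r₁ + r₂)/2 = (4350 + 11000)/2 = 7675 km.
Transfer time t = π√(a_t³/μ) = 10207 s.
The target's mean motion on its circular orbit is ω₂ = √(μ/r₂³) = 1.7938×10^-4 rad/s.
Angle swept by the target during transfer: ω₂·t = 1.831 rad = 104.9°.
Arrival is 180° from departure on the ellipse, so φ = 180° − 104.9° = 75.1°.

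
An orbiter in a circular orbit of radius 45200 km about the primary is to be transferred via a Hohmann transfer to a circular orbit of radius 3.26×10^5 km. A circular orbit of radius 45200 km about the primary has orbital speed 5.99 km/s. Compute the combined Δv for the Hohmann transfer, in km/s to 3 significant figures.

Δv = 3.08 km/s

From the circular-orbit relation v² = μ/r at r = 45200 km: μ = v²r = (5.99)² × 45200 = 1.62178×10^6 km³/s².
The Hohmann ellipse has a_t = (r₁ + r₂)/2 = 1.856×10^5 km.
At r₁ the circular-orbit speed is v₁ = √(μ/r₁) = 5.9900 km/s.
On the transfer ellipse at r₁, vis-viva equation gives v_p = √[μ(2/r₁ − 1/a_t)] = 7.9386 km/s.
First burn Δv₁ = |v_p − v₁| = 1.9486 km/s.
Circular speed at r₂: v₂ = √(μ/r₂) = 2.2304 km/s.
Transfer-orbit speed at r₂: v_a = √[μ(2/r₂ − 1/a_t)] = 1.1007 km/s.
Second burn Δv₂ = |v₂ − v_a| = 1.1297 km/s.
Total Δv = Δv₁ + Δv₂ = 3.078 km/s.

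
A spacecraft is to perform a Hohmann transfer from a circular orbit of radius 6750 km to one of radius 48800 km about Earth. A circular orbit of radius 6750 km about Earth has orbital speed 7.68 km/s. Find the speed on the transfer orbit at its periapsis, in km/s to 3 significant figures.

From the circular-orbit relation v² = μ/r at r = 6750 km: μ = v²r = (7.68)² × 6750 = 3.98131×10^5 km³/s².
The Hohmann ellipse has a_t = (r₁ + r₂)/2 = 27775 km.
The periapsis of the transfer ellipse is at r = 6750 km.
Applying v² = μ(2/r − 1/a_t): v = 10.18 km/s.

v = 10.2 km/s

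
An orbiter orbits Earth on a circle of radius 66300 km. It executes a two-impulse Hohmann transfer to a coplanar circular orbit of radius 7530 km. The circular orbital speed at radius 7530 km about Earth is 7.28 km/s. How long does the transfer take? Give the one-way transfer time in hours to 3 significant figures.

t = 9.80 hours

From the circular-orbit relation v² = μ/r at r = 7530 km: μ = v²r = (7.28)² × 7530 = 3.99078×10^5 km³/s².
Transfer-ellipse semi-major axis a_t = (r₁ + r₂)/2 = (66300 + 7530)/2 = 36915 km.
Half the transfer-orbit period gives t = π√(a_t³/μ) = 35270 s.
Converting: 35270 s ÷ 3600 s/hour = 9.80 hours.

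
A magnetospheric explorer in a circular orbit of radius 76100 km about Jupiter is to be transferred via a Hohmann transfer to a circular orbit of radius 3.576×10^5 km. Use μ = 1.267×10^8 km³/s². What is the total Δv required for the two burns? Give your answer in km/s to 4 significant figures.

Transfer-ellipse semi-major axis a_t = (r₁ + r₂)/2 = (76100 + 3.576×10^5)/2 = 2.1685×10^5 km.
Circular speed at r₁: v₁ = √(μ/r₁) = √(1.267×10^8/76100) = 40.803 km/s.
On the transfer ellipse at r₁, vis-viva gives v_p = √[μ(2/r₁ − 1/a_t)] = 52.398 km/s.
First burn Δv₁ = |v_p − v₁| = 11.595 km/s.
Circular speed at r₂: v₂ = √(μ/r₂) = 18.8230 km/s.
Transfer-orbit speed at r₂: v_a = √[μ(2/r₂ − 1/a_t)] = 11.1507 km/s.
Second burn Δv₂ = |v₂ − v_a| = 7.6723 km/s.
Total Δv = Δv₁ + Δv₂ = 19.27 km/s.

Δv = 19.27 km/s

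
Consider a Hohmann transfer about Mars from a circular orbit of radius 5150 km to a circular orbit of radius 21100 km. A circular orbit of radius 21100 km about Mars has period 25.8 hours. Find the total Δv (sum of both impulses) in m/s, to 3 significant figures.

Δv = 1310 m/s

From Kepler's third law T² = 4π²r³/μ at r = 21100 km, T = 25.8 hours = 25.8 × 3600 s = 92880 s: μ = 4π²r³/T² = 42989.5 km³/s².
Transfer-ellipse semi-major axis a_t = (r₁ + r₂)/2 = (5150 + 21100)/2 = 13125 km.
Circular speed at r₁: v₁ = √(μ/r₁) = √(42989.5/5150) = 2.8892 km/s.
On the transfer ellipse at r₁, vis-viva gives v_p = √[μ(2/r₁ − 1/a_t)] = 3.6633 km/s.
First burn Δv₁ = |v_p − v₁| = 0.7741 km/s.
At r₂, v₂ = √(μ/r₂) = 1.4274 km/s.
Transfer-orbit speed at r₂: v_a = √[μ(2/r₂ − 1/a_t)] = 0.89412 km/s.
Second burn Δv₂ = |v₂ − v_a| = 0.5333 km/s.
Δv = Δv₁ + Δv₂ = 0.7741 + 0.5333 = 1.307 km/s.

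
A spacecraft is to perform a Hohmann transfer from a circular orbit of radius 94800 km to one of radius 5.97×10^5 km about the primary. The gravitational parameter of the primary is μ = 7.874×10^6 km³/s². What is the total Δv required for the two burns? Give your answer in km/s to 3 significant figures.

Semi-major axis of the transfer orbit: a_t = (94800 + 5.970×10^5)/2 = 3.459×10^5 km.
At r₁ the circular-orbit speed is v₁ = √(μ/r₁) = 9.11367 km/s.
On the transfer ellipse at r₁, vis-viva gives v_p = √[μ(2/r₁ − 1/a_t)] = 11.9731 km/s.
First burn Δv₁ = |v_p − v₁| = 2.8594 km/s.
At r₂, v₂ = √(μ/r₂) = 3.631705 km/s.
Transfer-orbit speed at r₂: v_a = √[μ(2/r₂ − 1/a_t)] = 1.901251 km/s.
Second burn Δv₂ = |v₂ − v_a| = 1.7305 km/s.
Total Δv = Δv₁ + Δv₂ = 4.590 km/s.

Δv = 4.59 km/s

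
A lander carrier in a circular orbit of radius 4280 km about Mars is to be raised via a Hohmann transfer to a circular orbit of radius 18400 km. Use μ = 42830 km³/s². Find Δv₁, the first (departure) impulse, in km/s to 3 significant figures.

Δv₁ = 0.866 km/s

Transfer-ellipse semi-major axis a_t = (r₁ + r₂)/2 = (4280 + 18400)/2 = 11340 km.
On the circular orbit at r = 4280 km, v_c = √(μ/r) = 3.1634 km/s.
Transfer-orbit speed at the same r (vis-viva, a = a_t): v_t = √[μ(2/r − 1/a_t)] = 4.0295 km/s.
Δv₁ = |v_t − v_c| = |4.0295 − 3.1634| = 0.8661 km/s.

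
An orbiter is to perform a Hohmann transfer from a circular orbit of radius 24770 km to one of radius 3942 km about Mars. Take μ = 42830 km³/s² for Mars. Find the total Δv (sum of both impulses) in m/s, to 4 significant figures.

Transfer-ellipse semi-major axis a_t = (r₁ + r₂)/2 = (24770 + 3942)/2 = 14356 km.
At r₁ the circular-orbit speed is v₁ = √(μ/r₁) = 1.315 km/s.
Transfer-orbit speed at r₁ (vis-viva): v_a = √[μ(2/r₁ − 1/a_t)] = 0.6891 km/s.
First burn Δv₁ = |v_a − v₁| = 0.62590 km/s.
At r₂, v₂ = √(μ/r₂) = 3.2962 km/s.
Transfer-orbit speed at r₂: v_p = √[μ(2/r₂ − 1/a_t)] = 4.3297 km/s.
Second burn Δv₂ = |v₂ − v_p| = 1.0335 km/s.
Total Δv = Δv₁ + Δv₂ = 1.659 km/s.

Δv = 1659 m/s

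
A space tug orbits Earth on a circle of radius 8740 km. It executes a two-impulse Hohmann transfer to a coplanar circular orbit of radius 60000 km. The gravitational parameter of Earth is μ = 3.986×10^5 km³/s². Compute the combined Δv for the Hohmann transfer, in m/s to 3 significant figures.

Transfer-ellipse semi-major axis a_t = (r₁ + r₂)/2 = (8740 + 60000)/2 = 34370 km.
Circular speed at r₁: v₁ = √(μ/r₁) = √(3.986×10^5/8740) = 6.753252 km/s.
Transfer-orbit speed at r₁ (v² = μ(2/r − 1/a)): v_p = √[μ(2/r₁ − 1/a_t)] = 8.922751 km/s.
First burn Δv₁ = |v_p − v₁| = 2.169 km/s.
At r₂, v₂ = √(μ/r₂) = 2.5775 km/s.
Transfer-orbit speed at r₂: v_a = √[μ(2/r₂ − 1/a_t)] = 1.2997 km/s.
Second burn Δv₂ = |v₂ − v_a| = 1.278 km/s.
Total Δv = Δv₁ + Δv₂ = 3.447 km/s.

Δv = 3450 m/s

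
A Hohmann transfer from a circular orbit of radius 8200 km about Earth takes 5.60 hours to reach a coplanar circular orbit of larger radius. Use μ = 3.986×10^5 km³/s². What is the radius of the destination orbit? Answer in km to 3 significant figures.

Transfer time t = 5.60 hours = 20160 s, and t = π√(a_t³/μ).
So a_t = (μ t²/π²)^(1/3) = (3.986×10^5 × (20160)² / π²)^(1/3) = 25414 km.
Since a_t = (r₁ + r₂)/2, r₂ = 2a_t − r₁ = 2×25414 − 8200 = 42628 km.

r₂ = 42600 km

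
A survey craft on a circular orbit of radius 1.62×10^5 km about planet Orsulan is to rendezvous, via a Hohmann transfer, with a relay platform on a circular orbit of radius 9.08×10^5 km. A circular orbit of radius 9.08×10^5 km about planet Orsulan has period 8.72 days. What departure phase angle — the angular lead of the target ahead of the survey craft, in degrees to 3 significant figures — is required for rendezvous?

φ = 98.6°

From Kepler's third law T² = 4π²r³/μ at r = 9.08×10^5 km, T = 8.72 days = 8.72 × 86400 s = 7.53408×10^5 s: μ = 4π²r³/T² = 5.20663×10^7 km³/s².
Transfer-ellipse semi-major axis a_t = (r₁ + r₂)/2 = (1.620×10^5 + 9.080×10^5)/2 = 5.350×10^5 km.
The half-period of the transfer ellipse is t = π√(a_t³/μ) = 1.70374×10^5 s.
Target angular speed ω₂ = √(μ/r₂³) = 8.33968×10^-6 rad/s.
Angle swept by the target during transfer: ω₂·t = 1.4209 rad = 81.41°.
The survey craft traverses 180° on the transfer ellipse, so the target must lead by 180° − 81.41° = 98.6°.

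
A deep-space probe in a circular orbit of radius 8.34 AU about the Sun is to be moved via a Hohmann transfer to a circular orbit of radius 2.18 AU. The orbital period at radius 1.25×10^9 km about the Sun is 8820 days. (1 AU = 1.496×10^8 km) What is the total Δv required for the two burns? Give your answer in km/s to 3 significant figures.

From Kepler's third law T² = 4π²r³/μ at r = 1.25×10^9 km, T = 8820 days = 8820 × 86400 s = 7.62048×10^8 s: μ = 4π²r³/T² = 1.32778×10^11 km³/s².
In km: r₁ = 8.34 × 1.496×10^8 = 1.247664×10^9 km; r₂ = 2.18 × 1.496×10^8 = 3.26128×10^8 km.
Semi-major axis of the transfer orbit: a_t = (1.247664×10^9 + 3.26128×10^8)/2 = 7.86896×10^8 km.
Circular speed at r₁: v₁ = √(μ/r₁) = √(1.32778×10^11/1.247664×10^9) = 10.316 km/s.
Transfer-orbit speed at r₁ (vis-viva): v_a = √[μ(2/r₁ − 1/a_t)] = 6.6412 km/s.
First burn Δv₁ = |v_a − v₁| = 3.675 km/s.
Circular speed at r₂: v₂ = √(μ/r₂) = 20.18 km/s.
Transfer-orbit speed at r₂: v_p = √[μ(2/r₂ − 1/a_t)] = 25.41 km/s.
Second burn Δv₂ = |v₂ − v_p| = 5.230 km/s.
Δv = Δv₁ + Δv₂ = 3.675 + 5.230 = 8.905 km/s.

Δv = 8.90 km/s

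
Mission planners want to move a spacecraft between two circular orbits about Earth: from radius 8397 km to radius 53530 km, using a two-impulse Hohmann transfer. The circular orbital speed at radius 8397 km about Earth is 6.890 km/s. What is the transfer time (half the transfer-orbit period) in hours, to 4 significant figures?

From the circular-orbit relation v² = μ/r at r = 8397 km: μ = v²r = (6.890)² × 8397 = 3.98623×10^5 km³/s².
The Hohmann ellipse has a_t = (r₁ + r₂)/2 = 30963.5 km.
Half the transfer-orbit period gives t = π√(a_t³/μ) = 27110 s.
Converting: 27110 s ÷ 3600 s/hour = 7.531 hours.

t = 7.531 hours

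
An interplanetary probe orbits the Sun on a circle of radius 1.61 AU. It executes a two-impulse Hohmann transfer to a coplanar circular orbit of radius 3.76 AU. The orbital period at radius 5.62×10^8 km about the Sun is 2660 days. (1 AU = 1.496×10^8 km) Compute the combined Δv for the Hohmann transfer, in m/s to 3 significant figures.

From Kepler's third law T² = 4π²r³/μ at r = 5.62×10^8 km, T = 2660 days = 2660 × 86400 s = 2.29824×10^8 s: μ = 4π²r³/T² = 1.32672×10^11 km³/s².
In km: r₁ = 1.61 × 1.496×10^8 = 2.40856×10^8 km; r₂ = 3.76 × 1.496×10^8 = 5.62496×10^8 km.
The Hohmann ellipse has a_t = (r₁ + r₂)/2 = 4.01676×10^8 km.
Circular speed at r₁: v₁ = √(μ/r₁) = √(1.32672×10^11/2.40856×10^8) = 23.470 km/s.
Transfer-orbit speed at r₁ (vis-viva equation): v_p = √[μ(2/r₁ − 1/a_t)] = 27.774 km/s.
First burn Δv₁ = |v_p − v₁| = 4.304 km/s.
At r₂, v₂ = √(μ/r₂) = 15.3578 km/s.
Transfer-orbit speed at r₂: v_a = √[μ(2/r₂ − 1/a_t)] = 11.8924 km/s.
Second burn Δv₂ = |v₂ − v_a| = 3.465 km/s.
Δv = Δv₁ + Δv₂ = 4.304 + 3.465 = 7.769 km/s.

Δv = 7770 m/s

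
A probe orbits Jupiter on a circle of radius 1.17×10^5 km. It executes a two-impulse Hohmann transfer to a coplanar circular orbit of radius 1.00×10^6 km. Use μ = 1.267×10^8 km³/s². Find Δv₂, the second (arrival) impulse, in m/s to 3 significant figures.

Δv₂ = 6100 m/s

The Hohmann ellipse has a_t = (r₁ + r₂)/2 = 5.585×10^5 km.
Circular speed at r = 1.000×10^6 km: v_c = √(μ/r) = 11.256 km/s.
Vis-viva on the transfer ellipse at r = 1.000×10^6 km gives v_t = √[μ(2/r − 1/a_t)] = 5.1519 km/s.
Δv₂ = |v_t − v_c| = |5.1519 − 11.256| = 6.104 km/s.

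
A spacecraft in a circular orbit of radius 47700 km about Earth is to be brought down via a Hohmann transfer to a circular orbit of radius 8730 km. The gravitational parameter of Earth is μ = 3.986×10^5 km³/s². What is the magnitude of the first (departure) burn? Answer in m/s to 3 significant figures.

Δv₁ = 1280 m/s

The Hohmann ellipse has a_t = (r₁ + r₂)/2 = 28215 km.
On the circular orbit at r = 47700 km, v_c = √(μ/r) = 2.891 km/s.
Vis-viva on the transfer ellipse at r = 47700 km gives v_t = √[μ(2/r − 1/a_t)] = 1.608 km/s.
Δv₁ = |v_t − v_c| = |1.608 − 2.891| = 1.283 km/s.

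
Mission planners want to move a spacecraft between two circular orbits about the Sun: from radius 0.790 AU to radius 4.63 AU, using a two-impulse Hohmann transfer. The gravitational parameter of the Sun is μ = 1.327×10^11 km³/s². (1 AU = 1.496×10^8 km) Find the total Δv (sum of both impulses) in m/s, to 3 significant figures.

Δv = 16700 m/s

In km: r₁ = 0.790 × 1.496×10^8 = 1.18184×10^8 km; r₂ = 4.63 × 1.496×10^8 = 6.92648×10^8 km.
The Hohmann ellipse has a_t = (r₁ + r₂)/2 = 4.05416×10^8 km.
At r₁ the circular-orbit speed is v₁ = √(μ/r₁) = 33.51 km/s.
On the transfer ellipse at r₁, vis-viva gives v_p = √[μ(2/r₁ − 1/a_t)] = 43.80 km/s.
First burn Δv₁ = |v_p − v₁| = 10.29 km/s.
Circular speed at r₂: v₂ = √(μ/r₂) = 13.841 km/s.
Transfer-orbit speed at r₂: v_a = √[μ(2/r₂ − 1/a_t)] = 7.4732 km/s.
Second burn Δv₂ = |v₂ − v_a| = 6.368 km/s.
Total Δv = Δv₁ + Δv₂ = 16.66 km/s.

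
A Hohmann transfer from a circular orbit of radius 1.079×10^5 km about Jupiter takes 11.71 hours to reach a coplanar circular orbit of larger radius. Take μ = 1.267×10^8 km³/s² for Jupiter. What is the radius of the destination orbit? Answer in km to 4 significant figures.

Transfer time t = 11.71 hours = 42156 s, and t = π√(a_t³/μ).
So a_t = (μ t²/π²)^(1/3) = (1.267×10^8 × (42156)² / π²)^(1/3) = 2.8362×10^5 km.
Since a_t = (r₁ + r₂)/2, r₂ = 2a_t − r₁ = 2×2.8362×10^5 − 1.079×10^5 = 4.5934×10^5 km.

r₂ = 4.593×10^5 km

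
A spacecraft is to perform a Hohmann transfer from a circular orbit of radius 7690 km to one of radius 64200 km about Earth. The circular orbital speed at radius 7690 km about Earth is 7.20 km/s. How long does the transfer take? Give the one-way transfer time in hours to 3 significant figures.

t = 9.42 hours

From the circular-orbit relation v² = μ/r at r = 7690 km: μ = v²r = (7.20)² × 7690 = 3.98650×10^5 km³/s².
Transfer-ellipse semi-major axis a_t = (r₁ + r₂)/2 = (7690 + 64200)/2 = 35945 km.
Half the transfer-orbit period gives t = π√(a_t³/μ) = 33910 s.
Converting: 33910 s ÷ 3600 s/hour = 9.42 hours.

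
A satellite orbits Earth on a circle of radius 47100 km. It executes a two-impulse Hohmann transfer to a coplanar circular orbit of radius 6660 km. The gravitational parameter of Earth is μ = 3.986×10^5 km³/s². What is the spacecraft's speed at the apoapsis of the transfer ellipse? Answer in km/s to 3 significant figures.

Transfer-ellipse semi-major axis a_t = (r₁ + r₂)/2 = (47100 + 6660)/2 = 26880 km.
At apoapsis, r = 47100 km.
From the vis-viva equation, v = √[μ(2/r − 1/a_t)] = 1.448 km/s.

v = 1.45 km/s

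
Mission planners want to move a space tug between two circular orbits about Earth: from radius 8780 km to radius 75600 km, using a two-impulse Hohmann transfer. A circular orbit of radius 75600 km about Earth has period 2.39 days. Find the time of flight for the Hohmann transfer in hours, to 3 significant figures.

From Kepler's third law T² = 4π²r³/μ at r = 75600 km, T = 2.39 days = 2.39 × 86400 s = 2.06496×10^5 s: μ = 4π²r³/T² = 4.00039×10^5 km³/s².
Transfer-ellipse semi-major axis a_t = (r₁ + r₂)/2 = (8780 + 75600)/2 = 42190 km.
By Kepler's third law the transfer-orbit period is T = 2π√(a_t³/μ), so t = T/2 = 43040 s.
Converting: 43040 s ÷ 3600 s/hour = 12.0 hours.

t = 12.0 hours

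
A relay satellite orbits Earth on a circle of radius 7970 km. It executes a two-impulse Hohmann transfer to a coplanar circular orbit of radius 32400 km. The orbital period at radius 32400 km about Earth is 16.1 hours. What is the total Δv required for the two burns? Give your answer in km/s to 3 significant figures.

From Kepler's third law T² = 4π²r³/μ at r = 32400 km, T = 16.1 hours = 16.1 × 3600 s = 57960 s: μ = 4π²r³/T² = 3.99704×10^5 km³/s².
Transfer-ellipse semi-major axis a_t = (r₁ + r₂)/2 = (7970 + 32400)/2 = 20185 km.
Circular speed at r₁: v₁ = √(μ/r₁) = √(3.99704×10^5/7970) = 7.08174 km/s.
Transfer-orbit speed at r₁ (v² = μ(2/r − 1/a)): v_p = √[μ(2/r₁ − 1/a_t)] = 8.97218 km/s.
First burn Δv₁ = |v_p − v₁| = 1.8904 km/s.
Circular speed at r₂: v₂ = √(μ/r₂) = 3.5123 km/s.
Transfer-orbit speed at r₂: v_a = √[μ(2/r₂ − 1/a_t)] = 2.2070 km/s.
Second burn Δv₂ = |v₂ − v_a| = 1.3053 km/s.
Total Δv = Δv₁ + Δv₂ = 3.196 km/s.

Δv = 3.20 km/s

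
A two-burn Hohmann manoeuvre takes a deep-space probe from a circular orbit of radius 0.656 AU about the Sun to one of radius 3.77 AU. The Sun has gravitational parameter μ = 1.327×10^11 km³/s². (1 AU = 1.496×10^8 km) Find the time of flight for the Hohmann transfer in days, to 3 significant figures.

t = 601 days

In km: r₁ = 0.656 × 1.496×10^8 = 9.81376×10^7 km; r₂ = 3.77 × 1.496×10^8 = 5.63992×10^8 km.
Transfer-ellipse semi-major axis a_t = (r₁ + r₂)/2 = (9.81376×10^7 + 5.63992×10^8)/2 = 3.310648×10^8 km.
Half the transfer-orbit period gives t = π√(a_t³/μ) = 5.195×10^7 s.
Converting: 5.195×10^7 s ÷ 86400 s/day = 601 days.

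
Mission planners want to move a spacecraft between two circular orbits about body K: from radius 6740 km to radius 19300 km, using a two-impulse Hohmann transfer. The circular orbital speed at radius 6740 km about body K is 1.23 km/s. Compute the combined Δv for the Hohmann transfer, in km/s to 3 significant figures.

From the circular-orbit relation v² = μ/r at r = 6740 km: μ = v²r = (1.23)² × 6740 = 10196.9 km³/s².
Semi-major axis of the transfer orbit: a_t = (6740 + 19300)/2 = 13020 km.
Circular speed at r₁: v₁ = √(μ/r₁) = √(10196.9/6740) = 1.2300 km/s.
Transfer-orbit speed at r₁ (vis-viva): v_p = √[μ(2/r₁ − 1/a_t)] = 1.4975 km/s.
First burn Δv₁ = |v_p − v₁| = 0.2675 km/s.
At r₂, v₂ = √(μ/r₂) = 0.7269 km/s.
Transfer-orbit speed at r₂: v_a = √[μ(2/r₂ − 1/a_t)] = 0.5230 km/s.
Second burn Δv₂ = |v₂ − v_a| = 0.2039 km/s.
Total Δv = Δv₁ + Δv₂ = 0.4714 km/s.

Δv = 0.471 km/s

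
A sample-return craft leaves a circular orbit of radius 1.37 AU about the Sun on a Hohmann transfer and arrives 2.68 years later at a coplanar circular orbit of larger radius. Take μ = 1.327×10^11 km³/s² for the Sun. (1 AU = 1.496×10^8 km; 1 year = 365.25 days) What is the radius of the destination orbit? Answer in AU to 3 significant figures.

r₂ = 4.76 AU

In km: r₁ = 1.37 × 1.496×10^8 = 2.04952×10^8 km.
Transfer time t = 2.68 years × 365.25 × 86400 s = 8.4574368×10^7 s, and t = π√(a_t³/μ).
So a_t = (μ t²/π²)^(1/3) = (1.327×10^11 × (8.4574368×10^7)² / π²)^(1/3) = 4.5816×10^8 km.
Since a_t = (r₁ + r₂)/2, r₂ = 2a_t − r₁ = 2×4.5816×10^8 − 2.04952×10^8 = 7.11368×10^8 km.
In AU: r₂ = 7.11368×10^8 / 1.496×10^8 = 4.76 AU.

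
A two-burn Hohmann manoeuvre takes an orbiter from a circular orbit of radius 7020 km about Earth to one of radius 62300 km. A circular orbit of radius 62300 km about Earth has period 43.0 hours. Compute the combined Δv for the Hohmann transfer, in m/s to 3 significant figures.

From Kepler's third law T² = 4π²r³/μ at r = 62300 km, T = 43.0 hours = 43.0 × 3600 s = 1.548×10^5 s: μ = 4π²r³/T² = 3.98366×10^5 km³/s².
The Hohmann ellipse has a_t = (r₁ + r₂)/2 = 34660 km.
Circular speed at r₁: v₁ = √(μ/r₁) = √(3.98366×10^5/7020) = 7.533077 km/s.
On the transfer ellipse at r₁, v² = μ(2/r − 1/a) gives v_p = √[μ(2/r₁ − 1/a_t)] = 10.09955 km/s.
First burn Δv₁ = |v_p − v₁| = 2.566 km/s.
At r₂, v₂ = √(μ/r₂) = 2.529 km/s.
Transfer-orbit speed at r₂: v_a = √[μ(2/r₂ − 1/a_t)] = 1.138 km/s.
Second burn Δv₂ = |v₂ − v_a| = 1.391 km/s.
Δv = Δv₁ + Δv₂ = 2.566 + 1.391 = 3.957 km/s.

Δv = 3960 m/s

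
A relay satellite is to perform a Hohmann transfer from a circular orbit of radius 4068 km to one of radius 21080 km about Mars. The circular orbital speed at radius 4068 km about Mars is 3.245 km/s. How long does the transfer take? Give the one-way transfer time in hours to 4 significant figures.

t = 5.945 hours

From the circular-orbit relation v² = μ/r at r = 4068 km: μ = v²r = (3.245)² × 4068 = 42836.1 km³/s².
The Hohmann ellipse has a_t = (r₁ + r₂)/2 = 12574 km.
By Kepler's third law the transfer-orbit period is T = 2π√(a_t³/μ), so t = T/2 = 21402 s.
Converting: 21402 s ÷ 3600 s/hour = 5.945 hours.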